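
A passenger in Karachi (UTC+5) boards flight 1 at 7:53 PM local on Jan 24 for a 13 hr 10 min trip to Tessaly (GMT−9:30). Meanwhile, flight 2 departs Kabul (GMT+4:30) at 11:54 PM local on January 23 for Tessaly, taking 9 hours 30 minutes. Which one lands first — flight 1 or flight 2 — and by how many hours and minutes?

the second, by 23 hours 9 minutes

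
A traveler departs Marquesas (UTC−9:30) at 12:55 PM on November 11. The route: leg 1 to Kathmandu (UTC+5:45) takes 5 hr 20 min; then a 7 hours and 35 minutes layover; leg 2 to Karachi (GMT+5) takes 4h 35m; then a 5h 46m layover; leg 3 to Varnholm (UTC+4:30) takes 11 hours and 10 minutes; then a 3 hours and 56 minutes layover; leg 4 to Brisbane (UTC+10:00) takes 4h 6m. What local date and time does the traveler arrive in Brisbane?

Convert departure to UTC: 12:55 PM + 9:30 = 10:25 PM UTC on Nov 11.
Add 5 hours 20 minutes leg 1 → 3:45 AM UTC (Nov 12).
Add 7 hours and 35 minutes layover in Kathmandu → 11:20 AM UTC.
Add 4 hours 35 minutes leg 2 → 3:55 PM UTC.
Add 5 hours and 46 minutes layover in Karachi → 9:41 PM UTC.
Add 11 hours 10 minutes leg 3 → 8:51 AM UTC (Nov 13).
Add 3 hours 56 minutes layover in Varnholm → 12:47 PM UTC.
Add 4 hours and 6 minutes leg 4 → 4:53 PM UTC.
Brisbane is UTC+10:00, so local arrival = 4:53 PM + 10:00 = 2:53 AM on Nov 14.

2:53 AM on November 14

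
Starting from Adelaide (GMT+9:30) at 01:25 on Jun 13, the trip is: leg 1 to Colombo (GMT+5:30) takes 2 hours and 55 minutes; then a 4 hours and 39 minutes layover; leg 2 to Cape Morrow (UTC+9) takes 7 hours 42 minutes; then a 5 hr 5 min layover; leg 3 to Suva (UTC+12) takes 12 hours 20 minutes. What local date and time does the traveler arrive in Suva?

Convert departure to UTC: 01:25 − 9:30 = 15:55 UTC on Jun 12.
Add 2 hours 55 minutes leg 1 → 18:50 UTC.
Add 4 hours 39 minutes layover in Colombo → 23:29 UTC.
Add 7 hours 42 minutes leg 2 → 07:11 UTC (Jun 13).
Add 5 hours 5 minutes layover in Cape Morrow → 12:16 UTC.
Add 12 hours 20 minutes leg 3 → 00:36 UTC (Jun 14).
Suva is UTC+12:00, so local arrival = 00:36 + 12:00 = 12:36 on Jun 14.

12:36 on Jun 14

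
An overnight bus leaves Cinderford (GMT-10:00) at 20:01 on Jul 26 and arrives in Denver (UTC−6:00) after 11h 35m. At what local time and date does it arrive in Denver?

11:36 on July 27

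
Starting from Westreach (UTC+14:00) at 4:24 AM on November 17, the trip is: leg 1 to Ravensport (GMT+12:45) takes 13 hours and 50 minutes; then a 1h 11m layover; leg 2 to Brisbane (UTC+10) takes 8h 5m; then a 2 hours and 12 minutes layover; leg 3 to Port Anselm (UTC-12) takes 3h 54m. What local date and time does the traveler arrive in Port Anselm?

7:36 AM on Nov 17

Convert departure to UTC: 4:24 AM − 14:00 = 2:24 PM UTC on Nov 16.
Add 13 hours and 50 minutes leg 1 → 4:14 AM UTC (Nov 17).
Add 1 hour and 11 minutes layover in Ravensport → 5:25 AM UTC.
Add 8 hours 5 minutes leg 2 → 1:30 PM UTC.
Add 2 hours 12 minutes layover in Brisbane → 3:42 PM UTC.
Add 3 hours and 54 minutes leg 3 → 7:36 PM UTC.
Port Anselm is UTC−12:00, so local arrival = 7:36 PM − 12:00 = 7:36 AM on Nov 17.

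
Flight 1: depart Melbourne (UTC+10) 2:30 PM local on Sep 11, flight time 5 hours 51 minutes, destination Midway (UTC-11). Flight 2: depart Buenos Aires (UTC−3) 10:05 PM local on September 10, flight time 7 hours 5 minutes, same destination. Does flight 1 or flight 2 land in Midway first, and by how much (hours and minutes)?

Flight 1 in UTC: 2:30 PM − 10:00 = 4:30 AM on Sep 11.
+5 hours 51 minutes → arrive 10:21 AM UTC on Sep 11.
Flight 2 in UTC: 10:05 PM + 3:00 = 1:05 AM on Sep 11.
+7 hours 5 minutes → arrive 8:10 AM UTC on Sep 11.
Flight 2 lands earlier by 2 hours 11 minutes.

the second, by 2 hours 11 minutes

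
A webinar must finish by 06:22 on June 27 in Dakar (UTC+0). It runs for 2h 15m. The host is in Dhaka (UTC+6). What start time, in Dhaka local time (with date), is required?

Target end time is already UTC: 06:22 on Jun 27.
Subtract 2 hours and 15 minutes → start 04:07 UTC on Jun 27.
Dhaka is UTC+6:00: 04:07 + 6:00 = 10:07 on Jun 27.

10:07 on June 27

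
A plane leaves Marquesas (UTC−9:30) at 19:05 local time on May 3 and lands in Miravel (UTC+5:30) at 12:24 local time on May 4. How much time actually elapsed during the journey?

2 hours 19 minutes

Miravel is 15:00 ahead of Marquesas.
Clock-face elapsed time (ignoring zones) is 17 hours 19 minutes.
Actual elapsed = 17 hours 19 minutes − 15:00 = 2 hours 19 minutes.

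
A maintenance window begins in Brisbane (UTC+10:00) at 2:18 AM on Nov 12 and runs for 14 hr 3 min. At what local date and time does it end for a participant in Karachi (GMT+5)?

11:21 AM on November 12

Karachi is 5:00 behind Brisbane.
After 14 hours 3 minutes it is 4:21 PM in Brisbane.
Shift by the zone difference: 4:21 PM − 5:00 = 11:21 AM on Nov 12 in Karachi.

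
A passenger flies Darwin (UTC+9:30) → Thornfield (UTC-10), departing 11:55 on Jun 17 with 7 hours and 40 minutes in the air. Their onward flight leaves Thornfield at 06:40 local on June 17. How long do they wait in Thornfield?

6 hours 35 minutes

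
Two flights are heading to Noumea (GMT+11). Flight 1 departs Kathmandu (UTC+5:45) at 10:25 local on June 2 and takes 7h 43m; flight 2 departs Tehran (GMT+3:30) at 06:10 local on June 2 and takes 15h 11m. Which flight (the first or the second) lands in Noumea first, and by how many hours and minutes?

Flight 1 in UTC: 10:25 − 5:45 = 04:40 on Jun 2.
+7 hours and 43 minutes → arrive 12:23 UTC on Jun 2.
Flight 2 in UTC: 06:10 − 3:30 = 02:40 on Jun 2.
+15 hours 11 minutes → arrive 17:51 UTC on Jun 2.
Flight 1 lands earlier by 5 hours 28 minutes.

the first, by 5 hours 28 minutes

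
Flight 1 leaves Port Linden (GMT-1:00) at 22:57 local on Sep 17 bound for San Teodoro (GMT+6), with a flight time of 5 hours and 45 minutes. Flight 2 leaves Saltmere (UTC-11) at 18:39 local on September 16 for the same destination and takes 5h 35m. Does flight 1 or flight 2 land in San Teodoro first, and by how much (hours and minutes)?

Flight 1 in UTC: 22:57 + 1:00 = 23:57 on Sep 17.
+5 hours and 45 minutes → arrive 05:42 UTC on Sep 18.
Flight 2 in UTC: 18:39 + 11:00 = 05:39 on Sep 17.
+5 hours 35 minutes → arrive 11:14 UTC on Sep 17.
Flight 2 lands earlier by 18 hours 28 minutes.

the second, by 18 hours 28 minutes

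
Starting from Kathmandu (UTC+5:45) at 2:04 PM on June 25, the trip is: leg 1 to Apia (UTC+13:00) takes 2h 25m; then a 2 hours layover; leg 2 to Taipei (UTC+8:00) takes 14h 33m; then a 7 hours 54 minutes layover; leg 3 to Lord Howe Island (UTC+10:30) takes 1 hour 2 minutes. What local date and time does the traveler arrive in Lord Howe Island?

Convert departure to UTC: 2:04 PM − 5:45 = 8:19 AM UTC on Jun 25.
Add 2 hours and 25 minutes leg 1 → 10:44 AM UTC.
Add 2 hours layover in Apia → 12:44 PM UTC.
Add 14 hours and 33 minutes leg 2 → 3:17 AM UTC (Jun 26).
Add 7 hours 54 minutes layover in Taipei → 11:11 AM UTC.
Add 1 hour and 2 minutes leg 3 → 12:13 PM UTC.
Lord Howe Island is UTC+10:30, so local arrival = 12:13 PM + 10:30 = 10:43 PM on Jun 26.

10:43 PM on June 26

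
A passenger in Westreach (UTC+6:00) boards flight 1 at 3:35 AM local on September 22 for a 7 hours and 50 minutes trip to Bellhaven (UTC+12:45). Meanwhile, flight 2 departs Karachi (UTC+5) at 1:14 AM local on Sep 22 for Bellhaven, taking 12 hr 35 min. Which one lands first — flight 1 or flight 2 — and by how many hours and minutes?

the first, by 3 hours 24 minutes

Flight 1 in UTC: 3:35 AM − 6:00 = 9:35 PM on Sep 21.
+7 hours 50 minutes → arrive 5:25 AM UTC on Sep 22.
Flight 2 in UTC: 1:14 AM − 5:00 = 8:14 PM on Sep 21.
+12 hours and 35 minutes → arrive 8:49 AM UTC on Sep 22.
Flight 1 lands earlier by 3 hours 24 minutes.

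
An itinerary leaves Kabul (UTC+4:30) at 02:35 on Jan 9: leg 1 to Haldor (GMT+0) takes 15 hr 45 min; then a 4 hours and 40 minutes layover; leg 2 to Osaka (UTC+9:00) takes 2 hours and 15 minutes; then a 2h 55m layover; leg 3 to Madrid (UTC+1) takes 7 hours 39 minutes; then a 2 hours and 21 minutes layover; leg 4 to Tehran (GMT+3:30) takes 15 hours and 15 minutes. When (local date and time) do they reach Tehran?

04:25 on January 11

Convert departure to UTC: 02:35 − 4:30 = 22:05 UTC on Jan 8.
Add 15 hours and 45 minutes leg 1 → 13:50 UTC (Jan 9).
Add 4 hours 40 minutes layover in Haldor → 18:30 UTC.
Add 2 hours 15 minutes leg 2 → 20:45 UTC.
Add 2 hours and 55 minutes layover in Osaka → 23:40 UTC.
Add 7 hours 39 minutes leg 3 → 07:19 UTC (Jan 10).
Add 2 hours and 21 minutes layover in Madrid → 09:40 UTC.
Add 15 hours 15 minutes leg 4 → 00:55 UTC (Jan 11).
Tehran is UTC+3:30, so local arrival = 00:55 + 3:30 = 04:25 on Jan 11.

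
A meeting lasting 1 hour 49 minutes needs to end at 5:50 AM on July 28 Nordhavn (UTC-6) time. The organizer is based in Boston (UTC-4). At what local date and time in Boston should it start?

6:01 AM on Jul 28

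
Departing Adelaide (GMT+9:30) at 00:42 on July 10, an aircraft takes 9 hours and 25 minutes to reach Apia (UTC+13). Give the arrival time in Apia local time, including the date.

13:37 on Jul 10

Convert departure to UTC: 00:42 − 9:30 = 15:12 UTC on Jul 9.
Add 9 hours and 25 minutes travel time → 00:37 UTC (Jul 10).
Apia is UTC+13:00, so local arrival = 00:37 + 13:00 = 13:37 on Jul 10.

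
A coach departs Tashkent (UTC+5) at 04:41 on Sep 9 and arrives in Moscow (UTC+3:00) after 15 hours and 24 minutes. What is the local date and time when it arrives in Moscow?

Convert departure to UTC: 04:41 − 5:00 = 23:41 UTC on Sep 8.
Add 15 hours and 24 minutes travel time → 15:05 UTC (Sep 9).
Moscow is UTC+3:00, so local arrival = 15:05 + 3:00 = 18:05 on Sep 9.

18:05 on September 9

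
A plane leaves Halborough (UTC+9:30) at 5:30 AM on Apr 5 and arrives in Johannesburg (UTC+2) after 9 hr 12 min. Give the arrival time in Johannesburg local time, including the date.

Convert departure to UTC: 5:30 AM − 9:30 = 8:00 PM UTC on Apr 4.
Add 9 hours and 12 minutes travel time → 5:12 AM UTC (Apr 5).
Johannesburg is UTC+2:00, so local arrival = 5:12 AM + 2:00 = 7:12 AM on Apr 5.

7:12 AM on April 5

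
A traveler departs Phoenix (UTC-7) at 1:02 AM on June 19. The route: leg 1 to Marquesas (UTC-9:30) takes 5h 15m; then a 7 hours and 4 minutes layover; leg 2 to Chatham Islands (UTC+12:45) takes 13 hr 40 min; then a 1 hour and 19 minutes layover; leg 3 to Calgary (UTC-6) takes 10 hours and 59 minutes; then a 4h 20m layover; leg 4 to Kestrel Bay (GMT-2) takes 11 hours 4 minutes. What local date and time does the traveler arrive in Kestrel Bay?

11:43 AM on Jun 21

Convert departure to UTC: 1:02 AM + 7:00 = 8:02 AM UTC on Jun 19.
Add 5 hours and 15 minutes leg 1 → 1:17 PM UTC.
Add 7 hours 4 minutes layover in Marquesas → 8:21 PM UTC.
Add 13 hours and 40 minutes leg 2 → 10:01 AM UTC (Jun 20).
Add 1 hour and 19 minutes layover in Chatham Islands → 11:20 AM UTC.
Add 10 hours and 59 minutes leg 3 → 10:19 PM UTC.
Add 4 hours and 20 minutes layover in Calgary → 2:39 AM UTC (Jun 21).
Add 11 hours and 4 minutes leg 4 → 1:43 PM UTC.
Kestrel Bay is UTC−2:00, so local arrival = 1:43 PM − 2:00 = 11:43 AM on Jun 21.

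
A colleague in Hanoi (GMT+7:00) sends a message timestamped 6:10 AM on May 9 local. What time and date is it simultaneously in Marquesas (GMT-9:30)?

1:40 PM on May 8

Marquesas is 16:30 behind Hanoi.
Shift by the zone difference: 6:10 AM − 16:30 = 1:40 PM on May 8 in Marquesas.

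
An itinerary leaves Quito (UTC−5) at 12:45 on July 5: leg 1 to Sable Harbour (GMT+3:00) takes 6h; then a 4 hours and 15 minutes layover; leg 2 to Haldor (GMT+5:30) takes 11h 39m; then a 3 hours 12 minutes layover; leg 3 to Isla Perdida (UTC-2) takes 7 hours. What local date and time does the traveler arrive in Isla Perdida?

23:51 on Jul 6

Convert departure to UTC: 12:45 + 5:00 = 17:45 UTC on Jul 5.
Add 6 hours leg 1 → 23:45 UTC.
Add 4 hours and 15 minutes layover in Sable Harbour → 04:00 UTC (Jul 6).
Add 11 hours and 39 minutes leg 2 → 15:39 UTC.
Add 3 hours and 12 minutes layover in Haldor → 18:51 UTC.
Add 7 hours leg 3 → 01:51 UTC (Jul 7).
Isla Perdida is UTC−2:00, so local arrival = 01:51 − 2:00 = 23:51 on Jul 6.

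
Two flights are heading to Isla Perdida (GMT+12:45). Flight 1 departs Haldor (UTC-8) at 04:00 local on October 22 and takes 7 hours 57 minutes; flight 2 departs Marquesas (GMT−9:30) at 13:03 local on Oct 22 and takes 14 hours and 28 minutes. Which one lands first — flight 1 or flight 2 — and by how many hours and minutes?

the first, by 17 hours 4 minutes

Flight 1 in UTC: 04:00 + 8:00 = 12:00 on Oct 22.
+7 hours 57 minutes → arrive 19:57 UTC on Oct 22.
Flight 2 in UTC: 13:03 + 9:30 = 22:33 on Oct 22.
+14 hours 28 minutes → arrive 13:01 UTC on Oct 23.
Flight 1 lands earlier by 17 hours 4 minutes.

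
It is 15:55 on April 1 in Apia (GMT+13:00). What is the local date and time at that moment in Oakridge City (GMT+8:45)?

11:40 on April 1

Oakridge City is 4:15 behind Apia.
Shift by the zone difference: 15:55 − 4:15 = 11:40 on Apr 1 in Oakridge City.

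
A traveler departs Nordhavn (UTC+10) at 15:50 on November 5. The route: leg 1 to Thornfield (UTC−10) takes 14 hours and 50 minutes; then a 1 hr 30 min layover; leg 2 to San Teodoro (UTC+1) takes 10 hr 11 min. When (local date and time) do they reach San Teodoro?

Convert departure to UTC: 15:50 − 10:00 = 05:50 UTC on Nov 5.
Add 14 hours and 50 minutes leg 1 → 20:40 UTC.
Add 1 hour 30 minutes layover in Thornfield → 22:10 UTC.
Add 10 hours and 11 minutes leg 2 → 08:21 UTC (Nov 6).
San Teodoro is UTC+1:00, so local arrival = 08:21 + 1:00 = 09:21 on Nov 6.

09:21 on November 6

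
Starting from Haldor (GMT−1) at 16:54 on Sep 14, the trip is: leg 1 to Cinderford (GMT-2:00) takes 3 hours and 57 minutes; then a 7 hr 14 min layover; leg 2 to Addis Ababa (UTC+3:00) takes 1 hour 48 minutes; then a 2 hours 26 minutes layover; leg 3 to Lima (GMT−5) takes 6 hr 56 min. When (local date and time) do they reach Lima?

11:15 on September 15

Convert departure to UTC: 16:54 + 1:00 = 17:54 UTC on Sep 14.
Add 3 hours 57 minutes leg 1 → 21:51 UTC.
Add 7 hours and 14 minutes layover in Cinderford → 05:05 UTC (Sep 15).
Add 1 hour and 48 minutes leg 2 → 06:53 UTC.
Add 2 hours 26 minutes layover in Addis Ababa → 09:19 UTC.
Add 6 hours 56 minutes leg 3 → 16:15 UTC.
Lima is UTC−5:00, so local arrival = 16:15 − 5:00 = 11:15 on Sep 15.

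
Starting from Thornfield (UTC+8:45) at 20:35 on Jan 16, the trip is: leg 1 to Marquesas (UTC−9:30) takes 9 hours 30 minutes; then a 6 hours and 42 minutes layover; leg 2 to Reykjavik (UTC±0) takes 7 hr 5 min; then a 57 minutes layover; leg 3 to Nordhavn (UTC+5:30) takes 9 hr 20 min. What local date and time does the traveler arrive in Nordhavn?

Convert departure to UTC: 20:35 − 8:45 = 11:50 UTC on Jan 16.
Add 9 hours 30 minutes leg 1 → 21:20 UTC.
Add 6 hours 42 minutes layover in Marquesas → 04:02 UTC (Jan 17).
Add 7 hours and 5 minutes leg 2 → 11:07 UTC.
Add 57 minutes layover in Reykjavik → 12:04 UTC.
Add 9 hours and 20 minutes leg 3 → 21:24 UTC.
Nordhavn is UTC+5:30, so local arrival = 21:24 + 5:30 = 02:54 on Jan 18.

02:54 on January 18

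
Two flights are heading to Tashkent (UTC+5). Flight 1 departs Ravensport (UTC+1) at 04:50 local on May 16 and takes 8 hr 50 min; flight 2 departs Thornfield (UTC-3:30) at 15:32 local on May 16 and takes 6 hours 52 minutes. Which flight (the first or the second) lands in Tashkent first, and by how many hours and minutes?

the first, by 13 hours 14 minutes

Flight 1 in UTC: 04:50 − 1:00 = 03:50 on May 16.
+8 hours and 50 minutes → arrive 12:40 UTC on May 16.
Flight 2 in UTC: 15:32 + 3:30 = 19:02 on May 16.
+6 hours and 52 minutes → arrive 01:54 UTC on May 17.
Flight 1 lands earlier by 13 hours 14 minutes.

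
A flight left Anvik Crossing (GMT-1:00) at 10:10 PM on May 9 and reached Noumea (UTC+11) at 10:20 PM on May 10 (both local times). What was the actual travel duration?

Noumea is 12:00 ahead of Anvik Crossing.
Clock-face elapsed time (ignoring zones) is 24 hours 10 minutes.
Actual elapsed = 24 hours 10 minutes − 12:00 = 12 hours 10 minutes.

12 hours 10 minutes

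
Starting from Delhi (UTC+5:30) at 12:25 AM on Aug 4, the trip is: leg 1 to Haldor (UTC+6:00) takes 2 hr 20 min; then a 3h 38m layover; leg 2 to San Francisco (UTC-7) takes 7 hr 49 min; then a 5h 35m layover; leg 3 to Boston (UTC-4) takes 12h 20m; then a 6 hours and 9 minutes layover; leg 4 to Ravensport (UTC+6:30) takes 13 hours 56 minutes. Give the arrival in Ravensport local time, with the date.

Convert departure to UTC: 12:25 AM − 5:30 = 6:55 PM UTC on Aug 3.
Add 2 hours 20 minutes leg 1 → 9:15 PM UTC.
Add 3 hours and 38 minutes layover in Haldor → 12:53 AM UTC (Aug 4).
Add 7 hours 49 minutes leg 2 → 8:42 AM UTC.
Add 5 hours 35 minutes layover in San Francisco → 2:17 PM UTC.
Add 12 hours 20 minutes leg 3 → 2:37 AM UTC (Aug 5).
Add 6 hours 9 minutes layover in Boston → 8:46 AM UTC.
Add 13 hours and 56 minutes leg 4 → 10:42 PM UTC.
Ravensport is UTC+6:30, so local arrival = 10:42 PM + 6:30 = 5:12 AM on Aug 6.

5:12 AM on August 6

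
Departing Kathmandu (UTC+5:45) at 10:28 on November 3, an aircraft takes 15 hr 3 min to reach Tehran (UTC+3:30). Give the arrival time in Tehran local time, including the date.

23:16 on Nov 3

Convert departure to UTC: 10:28 − 5:45 = 04:43 UTC on Nov 3.
Add 15 hours 3 minutes travel time → 19:46 UTC.
Tehran is UTC+3:30, so local arrival = 19:46 + 3:30 = 23:16 on Nov 3.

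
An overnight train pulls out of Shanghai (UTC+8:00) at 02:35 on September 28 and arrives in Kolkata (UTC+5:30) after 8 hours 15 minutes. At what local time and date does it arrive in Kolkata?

Convert departure to UTC: 02:35 − 8:00 = 18:35 UTC on Sep 27.
Add 8 hours and 15 minutes travel time → 02:50 UTC (Sep 28).
Kolkata is UTC+5:30, so local arrival = 02:50 + 5:30 = 08:20 on Sep 28.

08:20 on Sep 28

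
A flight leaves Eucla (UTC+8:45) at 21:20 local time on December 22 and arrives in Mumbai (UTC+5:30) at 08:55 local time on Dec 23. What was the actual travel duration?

Departure in UTC: 21:20 − 8:45 = 12:35 on Dec 22.
Arrival in UTC: 08:55 − 5:30 = 03:25 on Dec 23.
Elapsed = 03:25 − 12:35 (+1 day) = 14 hours 50 minutes.

14 hours 50 minutes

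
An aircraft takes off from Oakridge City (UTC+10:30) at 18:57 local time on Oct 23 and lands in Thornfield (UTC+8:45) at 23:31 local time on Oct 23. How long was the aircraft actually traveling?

6 hours 19 minutes

Thornfield is 1:45 behind Oakridge City.
Clock-face elapsed time (ignoring zones) is 4 hours 34 minutes.
Actual elapsed = 4 hours 34 minutes + 1:45 = 6 hours 19 minutes.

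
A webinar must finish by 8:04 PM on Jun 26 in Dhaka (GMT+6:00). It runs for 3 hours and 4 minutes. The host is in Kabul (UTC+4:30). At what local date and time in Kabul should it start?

3:30 PM on June 26

Target end time in UTC: 8:04 PM − 6:00 = 2:04 PM on Jun 26.
Subtract 3 hours 4 minutes → start 11:00 AM UTC on Jun 26.
Kabul is UTC+4:30: 11:00 AM + 4:30 = 3:30 PM on Jun 26.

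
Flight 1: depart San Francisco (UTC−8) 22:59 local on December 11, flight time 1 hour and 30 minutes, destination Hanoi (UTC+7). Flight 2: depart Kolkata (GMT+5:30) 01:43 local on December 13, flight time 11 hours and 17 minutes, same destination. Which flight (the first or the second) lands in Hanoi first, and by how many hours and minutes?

the first, by 23 hours 1 minute

Flight 1 in UTC: 22:59 + 8:00 = 06:59 on Dec 12.
+1 hour 30 minutes → arrive 08:29 UTC on Dec 12.
Flight 2 in UTC: 01:43 − 5:30 = 20:13 on Dec 12.
+11 hours 17 minutes → arrive 07:30 UTC on Dec 13.
Flight 1 lands earlier by 23 hours 1 minute.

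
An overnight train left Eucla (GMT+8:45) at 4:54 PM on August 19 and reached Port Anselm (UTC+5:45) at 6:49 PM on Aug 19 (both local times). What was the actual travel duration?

4 hours 55 minutes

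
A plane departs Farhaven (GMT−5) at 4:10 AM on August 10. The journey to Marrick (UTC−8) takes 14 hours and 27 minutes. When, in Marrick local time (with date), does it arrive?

3:37 PM on August 10

Convert departure to UTC: 4:10 AM + 5:00 = 9:10 AM UTC on Aug 10.
Add 14 hours and 27 minutes travel time → 11:37 PM UTC.
Marrick is UTC−8:00, so local arrival = 11:37 PM − 8:00 = 3:37 PM on Aug 10.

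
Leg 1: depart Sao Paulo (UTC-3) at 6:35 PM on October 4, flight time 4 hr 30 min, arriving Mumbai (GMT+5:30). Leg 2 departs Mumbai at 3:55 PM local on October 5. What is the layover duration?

Convert departure to UTC: 6:35 PM + 3:00 = 9:35 PM UTC on Oct 4.
Add 4 hours and 30 minutes flight time → 2:05 AM UTC (Oct 5).
Mumbai is UTC+5:30, so local arrival = 2:05 AM + 5:30 = 7:35 AM on Oct 5.
Layover = 3:55 PM − 7:35 AM = 8 hours 20 minutes.

8 hours 20 minutes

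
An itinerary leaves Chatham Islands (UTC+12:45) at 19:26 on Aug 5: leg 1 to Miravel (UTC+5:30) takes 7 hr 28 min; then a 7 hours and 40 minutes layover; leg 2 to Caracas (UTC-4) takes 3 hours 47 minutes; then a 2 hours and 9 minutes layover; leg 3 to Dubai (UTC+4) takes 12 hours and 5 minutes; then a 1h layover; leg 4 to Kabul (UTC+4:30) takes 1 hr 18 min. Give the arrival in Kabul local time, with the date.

Convert departure to UTC: 19:26 − 12:45 = 06:41 UTC on Aug 5.
Add 7 hours 28 minutes leg 1 → 14:09 UTC.
Add 7 hours 40 minutes layover in Miravel → 21:49 UTC.
Add 3 hours 47 minutes leg 2 → 01:36 UTC (Aug 6).
Add 2 hours and 9 minutes layover in Caracas → 03:45 UTC.
Add 12 hours and 5 minutes leg 3 → 15:50 UTC.
Add 1 hour layover in Dubai → 16:50 UTC.
Add 1 hour and 18 minutes leg 4 → 18:08 UTC.
Kabul is UTC+4:30, so local arrival = 18:08 + 4:30 = 22:38 on Aug 6.

22:38 on Aug 6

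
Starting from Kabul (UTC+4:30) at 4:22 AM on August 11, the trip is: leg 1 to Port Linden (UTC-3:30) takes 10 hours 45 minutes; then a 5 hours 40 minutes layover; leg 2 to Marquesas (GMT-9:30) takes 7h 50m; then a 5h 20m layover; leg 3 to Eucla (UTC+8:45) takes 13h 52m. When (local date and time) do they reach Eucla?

4:04 AM on August 13

Convert departure to UTC: 4:22 AM − 4:30 = 11:52 PM UTC on Aug 10.
Add 10 hours 45 minutes leg 1 → 10:37 AM UTC (Aug 11).
Add 5 hours 40 minutes layover in Port Linden → 4:17 PM UTC.
Add 7 hours and 50 minutes leg 2 → 12:07 AM UTC (Aug 12).
Add 5 hours and 20 minutes layover in Marquesas → 5:27 AM UTC.
Add 13 hours and 52 minutes leg 3 → 7:19 PM UTC.
Eucla is UTC+8:45, so local arrival = 7:19 PM + 8:45 = 4:04 AM on Aug 13.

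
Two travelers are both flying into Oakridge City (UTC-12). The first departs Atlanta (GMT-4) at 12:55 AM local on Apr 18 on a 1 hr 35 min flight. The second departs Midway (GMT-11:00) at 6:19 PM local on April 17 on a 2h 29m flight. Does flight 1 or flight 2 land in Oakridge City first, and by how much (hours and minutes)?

the first, by 1 hour 18 minutes

Flight 1 in UTC: 12:55 AM + 4:00 = 4:55 AM on Apr 18.
+1 hour and 35 minutes → arrive 6:30 AM UTC on Apr 18.
Flight 2 in UTC: 6:19 PM + 11:00 = 5:19 AM on Apr 18.
+2 hours and 29 minutes → arrive 7:48 AM UTC on Apr 18.
Flight 1 lands earlier by 1 hour 18 minutes.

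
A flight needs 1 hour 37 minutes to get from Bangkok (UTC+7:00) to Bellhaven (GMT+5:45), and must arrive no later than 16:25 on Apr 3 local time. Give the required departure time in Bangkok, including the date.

16:03 on April 3

Target arrival in UTC: 16:25 − 5:45 = 10:40 on Apr 3.
Subtract 1 hour 37 minutes → departure 09:03 UTC on Apr 3.
Bangkok is UTC+7:00: 09:03 + 7:00 = 16:03 on Apr 3.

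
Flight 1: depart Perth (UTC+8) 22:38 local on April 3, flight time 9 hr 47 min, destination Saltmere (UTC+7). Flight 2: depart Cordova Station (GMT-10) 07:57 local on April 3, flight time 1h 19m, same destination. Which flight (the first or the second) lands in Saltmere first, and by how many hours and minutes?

the second, by 5 hours 9 minutes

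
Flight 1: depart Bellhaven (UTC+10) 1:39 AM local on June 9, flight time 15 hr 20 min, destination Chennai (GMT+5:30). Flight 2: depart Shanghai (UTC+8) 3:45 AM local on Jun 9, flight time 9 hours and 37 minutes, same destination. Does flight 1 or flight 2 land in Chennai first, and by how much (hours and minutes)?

the second, by 1 hour 37 minutes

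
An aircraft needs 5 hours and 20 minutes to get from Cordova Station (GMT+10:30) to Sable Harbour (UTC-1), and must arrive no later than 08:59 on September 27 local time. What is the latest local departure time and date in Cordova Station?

15:09 on Sep 27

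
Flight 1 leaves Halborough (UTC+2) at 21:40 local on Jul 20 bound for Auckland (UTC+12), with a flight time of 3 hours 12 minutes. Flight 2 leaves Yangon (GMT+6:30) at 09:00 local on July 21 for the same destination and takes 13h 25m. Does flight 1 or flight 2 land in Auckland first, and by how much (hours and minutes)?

the first, by 17 hours 3 minutes

Flight 1 in UTC: 21:40 − 2:00 = 19:40 on Jul 20.
+3 hours and 12 minutes → arrive 22:52 UTC on Jul 20.
Flight 2 in UTC: 09:00 − 6:30 = 02:30 on Jul 21.
+13 hours 25 minutes → arrive 15:55 UTC on Jul 21.
Flight 1 lands earlier by 17 hours 3 minutes.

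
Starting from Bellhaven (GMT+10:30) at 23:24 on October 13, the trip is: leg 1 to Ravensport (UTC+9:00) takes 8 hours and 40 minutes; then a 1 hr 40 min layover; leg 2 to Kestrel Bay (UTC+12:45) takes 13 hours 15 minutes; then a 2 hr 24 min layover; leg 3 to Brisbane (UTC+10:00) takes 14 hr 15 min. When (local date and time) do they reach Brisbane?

Convert departure to UTC: 23:24 − 10:30 = 12:54 UTC on Oct 13.
Add 8 hours 40 minutes leg 1 → 21:34 UTC.
Add 1 hour and 40 minutes layover in Ravensport → 23:14 UTC.
Add 13 hours and 15 minutes leg 2 → 12:29 UTC (Oct 14).
Add 2 hours and 24 minutes layover in Kestrel Bay → 14:53 UTC.
Add 14 hours and 15 minutes leg 3 → 05:08 UTC (Oct 15).
Brisbane is UTC+10:00, so local arrival = 05:08 + 10:00 = 15:08 on Oct 15.

15:08 on Oct 15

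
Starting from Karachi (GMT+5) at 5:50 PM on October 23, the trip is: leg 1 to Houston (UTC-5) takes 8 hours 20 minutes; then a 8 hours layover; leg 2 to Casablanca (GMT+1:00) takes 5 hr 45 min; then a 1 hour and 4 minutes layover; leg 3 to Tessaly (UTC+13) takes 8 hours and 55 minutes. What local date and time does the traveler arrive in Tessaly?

9:54 AM on October 25

Convert departure to UTC: 5:50 PM − 5:00 = 12:50 PM UTC on Oct 23.
Add 8 hours and 20 minutes leg 1 → 9:10 PM UTC.
Add 8 hours layover in Houston → 5:10 AM UTC (Oct 24).
Add 5 hours and 45 minutes leg 2 → 10:55 AM UTC.
Add 1 hour 4 minutes layover in Casablanca → 11:59 AM UTC.
Add 8 hours and 55 minutes leg 3 → 8:54 PM UTC.
Tessaly is UTC+13:00, so local arrival = 8:54 PM + 13:00 = 9:54 AM on Oct 25.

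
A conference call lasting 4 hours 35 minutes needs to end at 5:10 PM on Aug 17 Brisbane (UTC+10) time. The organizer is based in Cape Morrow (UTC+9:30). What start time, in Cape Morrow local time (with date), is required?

Target end time in UTC: 5:10 PM − 10:00 = 7:10 AM on Aug 17.
Subtract 4 hours 35 minutes → start 2:35 AM UTC on Aug 17.
Cape Morrow is UTC+9:30: 2:35 AM + 9:30 = 12:05 PM on Aug 17.

12:05 PM on August 17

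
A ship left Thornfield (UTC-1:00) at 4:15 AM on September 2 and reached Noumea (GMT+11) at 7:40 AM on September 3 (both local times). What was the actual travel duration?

Departure in UTC: 4:15 AM + 1:00 = 5:15 AM on Sep 2.
Arrival in UTC: 7:40 AM − 11:00 = 8:40 PM on Sep 2.
Elapsed = 8:40 PM − 5:15 AM = 15 hours 25 minutes.

15 hours 25 minutes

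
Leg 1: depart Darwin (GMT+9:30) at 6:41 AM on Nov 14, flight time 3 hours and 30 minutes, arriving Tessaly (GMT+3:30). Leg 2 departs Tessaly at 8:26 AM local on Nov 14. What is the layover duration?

4 hours 15 minutes

Convert departure to UTC: 6:41 AM − 9:30 = 9:11 PM UTC on Nov 13.
Add 3 hours and 30 minutes flight time → 12:41 AM UTC (Nov 14).
Tessaly is UTC+3:30, so local arrival = 12:41 AM + 3:30 = 4:11 AM on Nov 14.
Layover = 8:26 AM − 4:11 AM = 4 hours 15 minutes.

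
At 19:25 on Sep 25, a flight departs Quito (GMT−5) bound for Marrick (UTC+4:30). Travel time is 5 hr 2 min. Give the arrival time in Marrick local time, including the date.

09:57 on Sep 26

Convert departure to UTC: 19:25 + 5:00 = 00:25 UTC on Sep 26.
Add 5 hours 2 minutes travel time → 05:27 UTC.
Marrick is UTC+4:30, so local arrival = 05:27 + 4:30 = 09:57 on Sep 26.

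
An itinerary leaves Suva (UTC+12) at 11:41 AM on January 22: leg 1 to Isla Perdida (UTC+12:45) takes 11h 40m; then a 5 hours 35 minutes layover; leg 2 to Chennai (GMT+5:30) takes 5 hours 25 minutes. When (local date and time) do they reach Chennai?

3:51 AM on January 23

Convert departure to UTC: 11:41 AM − 12:00 = 11:41 PM UTC on Jan 21.
Add 11 hours and 40 minutes leg 1 → 11:21 AM UTC (Jan 22).
Add 5 hours and 35 minutes layover in Isla Perdida → 4:56 PM UTC.
Add 5 hours 25 minutes leg 2 → 10:21 PM UTC.
Chennai is UTC+5:30, so local arrival = 10:21 PM + 5:30 = 3:51 AM on Jan 23.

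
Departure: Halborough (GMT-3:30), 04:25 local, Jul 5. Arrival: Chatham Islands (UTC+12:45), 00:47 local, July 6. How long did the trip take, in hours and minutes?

4 hours 7 minutes

Chatham Islands is 16:15 ahead of Halborough.
Clock-face elapsed time (ignoring zones) is 20 hours 22 minutes.
Actual elapsed = 20 hours 22 minutes − 16:15 = 4 hours 7 minutes.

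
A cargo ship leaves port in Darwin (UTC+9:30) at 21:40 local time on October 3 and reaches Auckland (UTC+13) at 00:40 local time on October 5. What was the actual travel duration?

23 hours 30 minutes

Departure in UTC: 21:40 − 9:30 = 12:10 on Oct 3.
Arrival in UTC: 00:40 − 13:00 = 11:40 on Oct 4.
Elapsed = 11:40 − 12:10 (+1 day) = 23 hours 30 minutes.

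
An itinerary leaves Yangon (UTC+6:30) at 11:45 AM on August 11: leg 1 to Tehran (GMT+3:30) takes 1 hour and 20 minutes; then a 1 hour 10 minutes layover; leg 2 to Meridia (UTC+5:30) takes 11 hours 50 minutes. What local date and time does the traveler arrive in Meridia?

1:05 AM on August 12

Convert departure to UTC: 11:45 AM − 6:30 = 5:15 AM UTC on Aug 11.
Add 1 hour and 20 minutes leg 1 → 6:35 AM UTC.
Add 1 hour 10 minutes layover in Tehran → 7:45 AM UTC.
Add 11 hours 50 minutes leg 2 → 7:35 PM UTC.
Meridia is UTC+5:30, so local arrival = 7:35 PM + 5:30 = 1:05 AM on Aug 12.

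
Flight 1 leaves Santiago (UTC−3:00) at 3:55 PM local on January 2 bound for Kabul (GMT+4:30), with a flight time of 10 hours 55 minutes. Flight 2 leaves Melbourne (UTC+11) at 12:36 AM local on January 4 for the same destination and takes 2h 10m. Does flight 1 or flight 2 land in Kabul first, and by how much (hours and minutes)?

the first, by 9 hours 56 minutes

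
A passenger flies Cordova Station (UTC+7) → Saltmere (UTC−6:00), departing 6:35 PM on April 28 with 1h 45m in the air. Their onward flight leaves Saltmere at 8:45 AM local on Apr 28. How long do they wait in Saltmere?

1 hour 25 minutes

Convert departure to UTC: 6:35 PM − 7:00 = 11:35 AM UTC on Apr 28.
Add 1 hour 45 minutes flight time → 1:20 PM UTC.
Saltmere is UTC−6:00, so local arrival = 1:20 PM − 6:00 = 7:20 AM on Apr 28.
Layover = 8:45 AM − 7:20 AM = 1 hour 25 minutes.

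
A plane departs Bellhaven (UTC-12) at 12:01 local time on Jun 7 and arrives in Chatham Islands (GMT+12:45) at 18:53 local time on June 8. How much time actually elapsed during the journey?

6 hours 7 minutes

Chatham Islands is 24:45 ahead of Bellhaven.
Clock-face elapsed time (ignoring zones) is 30 hours 52 minutes.
Actual elapsed = 30 hours 52 minutes − 24:45 = 6 hours 7 minutes.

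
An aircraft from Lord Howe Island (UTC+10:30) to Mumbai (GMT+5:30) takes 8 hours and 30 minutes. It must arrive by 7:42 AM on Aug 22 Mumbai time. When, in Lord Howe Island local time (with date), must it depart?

4:12 AM on August 22

Target arrival in UTC: 7:42 AM − 5:30 = 2:12 AM on Aug 22.
Subtract 8 hours and 30 minutes → departure 5:42 PM UTC on Aug 21.
Lord Howe Island is UTC+10:30: 5:42 PM + 10:30 = 4:12 AM on Aug 22.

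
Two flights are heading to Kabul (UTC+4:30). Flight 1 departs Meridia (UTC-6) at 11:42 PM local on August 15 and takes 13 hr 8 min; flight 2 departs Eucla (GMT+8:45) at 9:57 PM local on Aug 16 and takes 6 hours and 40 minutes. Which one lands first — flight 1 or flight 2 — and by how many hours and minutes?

the first, by 1 hour 2 minutes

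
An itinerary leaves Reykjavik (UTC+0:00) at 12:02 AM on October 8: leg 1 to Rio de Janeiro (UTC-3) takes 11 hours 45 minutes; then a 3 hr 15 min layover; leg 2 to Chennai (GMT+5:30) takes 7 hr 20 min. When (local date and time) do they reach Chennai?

Reykjavik is at UTC+0, so departure is already 12:02 AM UTC on Oct 8.
Add 11 hours 45 minutes leg 1 → 11:47 AM UTC.
Add 3 hours and 15 minutes layover in Rio de Janeiro → 3:02 PM UTC.
Add 7 hours and 20 minutes leg 2 → 10:22 PM UTC.
Chennai is UTC+5:30, so local arrival = 10:22 PM + 5:30 = 3:52 AM on Oct 9.

3:52 AM on Oct 9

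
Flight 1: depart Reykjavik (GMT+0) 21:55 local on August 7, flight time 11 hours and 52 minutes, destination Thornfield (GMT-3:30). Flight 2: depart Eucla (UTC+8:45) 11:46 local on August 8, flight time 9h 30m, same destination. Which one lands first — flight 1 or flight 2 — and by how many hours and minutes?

Flight 1 departs at 21:55 UTC (Aug 7).
+11 hours 52 minutes → arrive 09:47 UTC on Aug 8.
Flight 2 in UTC: 11:46 − 8:45 = 03:01 on Aug 8.
+9 hours and 30 minutes → arrive 12:31 UTC on Aug 8.
Flight 1 lands earlier by 2 hours 44 minutes.

the first, by 2 hours 44 minutes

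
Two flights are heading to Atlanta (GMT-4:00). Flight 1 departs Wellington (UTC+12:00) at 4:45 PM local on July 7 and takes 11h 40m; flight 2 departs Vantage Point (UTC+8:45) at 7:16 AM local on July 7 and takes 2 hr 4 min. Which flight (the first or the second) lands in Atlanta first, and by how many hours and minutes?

Flight 1 in UTC: 4:45 PM − 12:00 = 4:45 AM on Jul 7.
+11 hours 40 minutes → arrive 4:25 PM UTC on Jul 7.
Flight 2 in UTC: 7:16 AM − 8:45 = 10:31 PM on Jul 6.
+2 hours and 4 minutes → arrive 12:35 AM UTC on Jul 7.
Flight 2 lands earlier by 15 hours 50 minutes.

the second, by 15 hours 50 minutes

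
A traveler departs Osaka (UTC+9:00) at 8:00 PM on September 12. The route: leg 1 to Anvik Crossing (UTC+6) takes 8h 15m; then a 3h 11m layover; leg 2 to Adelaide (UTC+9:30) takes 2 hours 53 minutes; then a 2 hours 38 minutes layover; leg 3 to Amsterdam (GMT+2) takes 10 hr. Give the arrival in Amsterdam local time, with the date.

3:57 PM on September 13

Convert departure to UTC: 8:00 PM − 9:00 = 11:00 AM UTC on Sep 12.
Add 8 hours 15 minutes leg 1 → 7:15 PM UTC.
Add 3 hours and 11 minutes layover in Anvik Crossing → 10:26 PM UTC.
Add 2 hours 53 minutes leg 2 → 1:19 AM UTC (Sep 13).
Add 2 hours and 38 minutes layover in Adelaide → 3:57 AM UTC.
Add 10 hours leg 3 → 1:57 PM UTC.
Amsterdam is UTC+2:00, so local arrival = 1:57 PM + 2:00 = 3:57 PM on Sep 13.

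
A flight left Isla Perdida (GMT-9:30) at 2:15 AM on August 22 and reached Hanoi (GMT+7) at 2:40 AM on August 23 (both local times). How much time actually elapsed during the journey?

Hanoi is 16:30 ahead of Isla Perdida.
Clock-face elapsed time (ignoring zones) is 24 hours 25 minutes.
Actual elapsed = 24 hours 25 minutes − 16:30 = 7 hours 55 minutes.

7 hours 55 minutes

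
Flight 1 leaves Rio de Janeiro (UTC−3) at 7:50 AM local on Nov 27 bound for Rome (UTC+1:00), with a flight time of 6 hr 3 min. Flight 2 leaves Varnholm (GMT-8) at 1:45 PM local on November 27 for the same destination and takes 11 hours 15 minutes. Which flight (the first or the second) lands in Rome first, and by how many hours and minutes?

the first, by 16 hours 7 minutes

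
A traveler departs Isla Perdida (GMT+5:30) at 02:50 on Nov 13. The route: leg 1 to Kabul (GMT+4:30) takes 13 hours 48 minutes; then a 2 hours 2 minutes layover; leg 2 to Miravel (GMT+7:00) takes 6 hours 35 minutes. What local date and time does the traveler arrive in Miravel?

Convert departure to UTC: 02:50 − 5:30 = 21:20 UTC on Nov 12.
Add 13 hours 48 minutes leg 1 → 11:08 UTC (Nov 13).
Add 2 hours 2 minutes layover in Kabul → 13:10 UTC.
Add 6 hours 35 minutes leg 2 → 19:45 UTC.
Miravel is UTC+7:00, so local arrival = 19:45 + 7:00 = 02:45 on Nov 14.

02:45 on Nov 14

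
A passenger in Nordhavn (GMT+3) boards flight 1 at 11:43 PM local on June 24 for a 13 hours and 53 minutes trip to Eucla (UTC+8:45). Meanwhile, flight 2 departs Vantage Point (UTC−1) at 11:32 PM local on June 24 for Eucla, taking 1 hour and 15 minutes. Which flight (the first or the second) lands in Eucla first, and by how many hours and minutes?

Flight 1 in UTC: 11:43 PM − 3:00 = 8:43 PM on Jun 24.
+13 hours and 53 minutes → arrive 10:36 AM UTC on Jun 25.
Flight 2 in UTC: 11:32 PM + 1:00 = 12:32 AM on Jun 25.
+1 hour and 15 minutes → arrive 1:47 AM UTC on Jun 25.
Flight 2 lands earlier by 8 hours 49 minutes.

the second, by 8 hours 49 minutes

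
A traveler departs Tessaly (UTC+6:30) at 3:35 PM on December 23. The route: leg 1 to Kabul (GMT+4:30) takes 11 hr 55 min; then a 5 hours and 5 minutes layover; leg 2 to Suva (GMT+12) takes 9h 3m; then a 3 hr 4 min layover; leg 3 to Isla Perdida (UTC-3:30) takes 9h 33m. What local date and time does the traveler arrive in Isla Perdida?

8:15 PM on December 24

Convert departure to UTC: 3:35 PM − 6:30 = 9:05 AM UTC on Dec 23.
Add 11 hours 55 minutes leg 1 → 9:00 PM UTC.
Add 5 hours and 5 minutes layover in Kabul → 2:05 AM UTC (Dec 24).
Add 9 hours and 3 minutes leg 2 → 11:08 AM UTC.
Add 3 hours 4 minutes layover in Suva → 2:12 PM UTC.
Add 9 hours and 33 minutes leg 3 → 11:45 PM UTC.
Isla Perdida is UTC−3:30, so local arrival = 11:45 PM − 3:30 = 8:15 PM on Dec 24.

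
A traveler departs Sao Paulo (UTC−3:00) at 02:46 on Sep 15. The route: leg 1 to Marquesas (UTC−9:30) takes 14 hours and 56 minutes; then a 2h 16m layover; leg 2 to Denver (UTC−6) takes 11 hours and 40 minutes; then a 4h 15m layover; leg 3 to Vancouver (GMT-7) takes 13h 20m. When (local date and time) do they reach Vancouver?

Convert departure to UTC: 02:46 + 3:00 = 05:46 UTC on Sep 15.
Add 14 hours and 56 minutes leg 1 → 20:42 UTC.
Add 2 hours and 16 minutes layover in Marquesas → 22:58 UTC.
Add 11 hours and 40 minutes leg 2 → 10:38 UTC (Sep 16).
Add 4 hours and 15 minutes layover in Denver → 14:53 UTC.
Add 13 hours and 20 minutes leg 3 → 04:13 UTC (Sep 17).
Vancouver is UTC−7:00, so local arrival = 04:13 − 7:00 = 21:13 on Sep 16.

21:13 on September 16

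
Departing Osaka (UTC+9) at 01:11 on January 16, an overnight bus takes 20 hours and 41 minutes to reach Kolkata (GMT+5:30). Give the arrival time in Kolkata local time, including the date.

Convert departure to UTC: 01:11 − 9:00 = 16:11 UTC on Jan 15.
Add 20 hours 41 minutes travel time → 12:52 UTC (Jan 16).
Kolkata is UTC+5:30, so local arrival = 12:52 + 5:30 = 18:22 on Jan 16.

18:22 on January 16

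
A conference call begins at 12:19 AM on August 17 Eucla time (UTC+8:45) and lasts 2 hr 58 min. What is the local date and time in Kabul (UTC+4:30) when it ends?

11:02 PM on Aug 16

Convert start to UTC: 12:19 AM − 8:45 = 3:34 PM UTC on Aug 16.
Add 2 hours and 58 minutes duration → 6:32 PM UTC.
Kabul is UTC+4:30, so local end time = 6:32 PM + 4:30 = 11:02 PM on Aug 16.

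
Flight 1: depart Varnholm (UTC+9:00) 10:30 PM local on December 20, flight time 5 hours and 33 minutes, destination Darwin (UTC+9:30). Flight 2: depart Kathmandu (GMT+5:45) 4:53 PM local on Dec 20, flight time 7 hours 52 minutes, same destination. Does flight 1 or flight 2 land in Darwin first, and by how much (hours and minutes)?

the second, by 3 minutes

Flight 1 in UTC: 10:30 PM − 9:00 = 1:30 PM on Dec 20.
+5 hours and 33 minutes → arrive 7:03 PM UTC on Dec 20.
Flight 2 in UTC: 4:53 PM − 5:45 = 11:08 AM on Dec 20.
+7 hours 52 minutes → arrive 7:00 PM UTC on Dec 20.
Flight 2 lands earlier by 3 minutes.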